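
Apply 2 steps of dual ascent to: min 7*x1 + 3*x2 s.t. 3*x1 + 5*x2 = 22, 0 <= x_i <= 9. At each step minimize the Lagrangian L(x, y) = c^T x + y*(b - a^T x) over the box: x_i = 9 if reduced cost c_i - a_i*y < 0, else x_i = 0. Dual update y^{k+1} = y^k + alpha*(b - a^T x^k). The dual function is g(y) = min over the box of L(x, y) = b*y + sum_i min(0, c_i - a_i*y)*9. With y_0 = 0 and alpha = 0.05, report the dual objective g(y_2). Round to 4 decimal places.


Dual ascent for LP: min 7*x1 + 3*x2, 3*x1 + 5*x2 = 22, 0 <= x_i <= 9
Step 1: y^k = 0.0, reduced costs: (7.0, 3.0)
  x^k = (0.0, 0.0), subgradient = b - a^T x = 22.0
  y^{k+1} = 0.0 + 0.05*22.0 = 1.1
Step 2: y^k = 1.1, reduced costs: (3.7, -2.5)
  x^k = (0.0, 9.0), subgradient = b - a^T x = -23.0
  y^{k+1} = 1.1 + 0.05*-23.0 = -0.05
Dual objective at y_2 = -0.05: reduced costs (7.15, 3.25), box minimizer x = (0.0, 0.0)
g(y_2) = b*y + (c1 - a1*y)*x1 + (c2 - a2*y)*x2 = 22*(-0.05) + 7.15*0.0 + 3.25*0.0 = -1.1 + 0.0 + 0.0 = -1.1


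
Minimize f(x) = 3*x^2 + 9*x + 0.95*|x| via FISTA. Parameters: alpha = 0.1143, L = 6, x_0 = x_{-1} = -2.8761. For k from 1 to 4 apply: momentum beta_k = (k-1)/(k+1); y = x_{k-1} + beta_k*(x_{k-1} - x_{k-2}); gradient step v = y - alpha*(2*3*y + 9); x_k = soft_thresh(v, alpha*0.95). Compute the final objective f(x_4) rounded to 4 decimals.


FISTA on f(x) = 3*x^2 + 9*x + 0.95*|x|
L = 6, alpha = 0.1143
Iteration 1: beta = 0.0, y = -2.8761 + 0.0*(-2.8761 + 2.8761) = -2.8761
  grad(y) = -8.2566, v = y - alpha*grad = -1.9324
  prox(v) = soft_thresh(-1.9324, 0.1086) = -1.8238
Iteration 2: beta = 0.3333, y = -1.8238 + 0.3333*(-1.8238 + 2.8761) = -1.473
  grad(y) = 0.1619, v = y - alpha*grad = -1.4915
  prox(v) = soft_thresh(-1.4915, 0.1086) = -1.3829
Iteration 3: beta = 0.5, y = -1.3829 + 0.5*(-1.3829 + 1.8238) = -1.1625
  grad(y) = 2.0249, v = y - alpha*grad = -1.394
  prox(v) = soft_thresh(-1.394, 0.1086) = -1.2854
Iteration 4: beta = 0.6, y = -1.2854 + 0.6*(-1.2854 + 1.3829) = -1.2268
  grad(y) = 1.639, v = y - alpha*grad = -1.4142
  prox(v) = soft_thresh(-1.4142, 0.1086) = -1.3056
f(x_4) = 3*(-1.3056)^2 + 9*(-1.3056) + 0.95*|-1.3056| = -5.3963


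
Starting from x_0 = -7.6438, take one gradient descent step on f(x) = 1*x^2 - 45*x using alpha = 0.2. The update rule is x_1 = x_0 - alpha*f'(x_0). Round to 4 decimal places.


We compute the gradient at x_0 and apply the update.
f'(x) = 2*x - 45
f'(-7.6438) = 2*-7.6438 - 45 = -60.2876
x_1 = -7.6438 - 0.2*-60.2876 = 4.4137


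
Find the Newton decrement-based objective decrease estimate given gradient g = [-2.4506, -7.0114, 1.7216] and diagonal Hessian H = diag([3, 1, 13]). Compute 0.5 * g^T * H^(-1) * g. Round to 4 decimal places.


Step 1: H is diagonal, so H^(-1) * g = [-0.8169, -7.0114, 0.1324].
Step 2: g^T H^(-1) g = sum_i g_i^2 / H_ii
  = (-2.4506)^2/3 + (-7.0114)^2/1 + (1.7216)^2/13
  = 2.0018 + 49.1597 + 0.228 = 51.3895
Step 3: Objective decrease = 0.5 * g^T H^(-1) g = 25.6948


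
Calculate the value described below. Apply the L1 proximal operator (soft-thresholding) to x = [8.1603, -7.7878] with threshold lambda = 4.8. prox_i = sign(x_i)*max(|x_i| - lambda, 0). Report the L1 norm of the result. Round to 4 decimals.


Soft-thresholding with lambda = 4.8:
prox(8.1603) = sign(8.1603)*max(|8.1603| - 4.8, 0) = 3.3603
prox(-7.7878) = sign(-7.7878)*max(|-7.7878| - 4.8, 0) = -2.9878
prox(x) = [3.3603, -2.9878]
||prox(x)||_1 = 3.3603 + 2.9878 = 6.3481


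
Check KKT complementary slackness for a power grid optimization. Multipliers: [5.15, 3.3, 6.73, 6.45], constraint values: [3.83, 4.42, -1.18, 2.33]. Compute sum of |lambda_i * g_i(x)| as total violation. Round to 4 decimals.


KKT complementary slackness check:
lambda_1 * g_1 = 5.15 * 3.83 = 19.7245
lambda_2 * g_2 = 3.3 * 4.42 = 14.586
lambda_3 * g_3 = 6.73 * -1.18 = -7.9414
lambda_4 * g_4 = 6.45 * 2.33 = 15.0285
Total violation = 19.7245 + 14.586 + 7.9414 + 15.0285 = 57.2804


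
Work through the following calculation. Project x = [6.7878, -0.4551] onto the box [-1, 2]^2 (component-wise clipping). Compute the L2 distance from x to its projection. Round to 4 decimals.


Project each component onto [-1, 2].
clip(6.7878) = 2.0, clip(-0.4551) = -0.4551
Projection = [2.0, -0.4551]
Squared diffs: [22.923, 0.0]
Distance = sqrt(22.923) = 4.7878


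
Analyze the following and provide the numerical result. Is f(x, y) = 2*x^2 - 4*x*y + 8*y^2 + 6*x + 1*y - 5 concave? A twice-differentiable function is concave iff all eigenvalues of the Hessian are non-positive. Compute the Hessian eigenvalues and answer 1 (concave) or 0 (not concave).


The Hessian of f(x,y) = 2*x^2 - 4*x*y + 8*y^2 + 6*x + 1*y - 5 is:
H = [[4, -4], [-4, 16]]
Trace = 4 + 16 = 20
Determinant = 4*16 - (-4)^2 = 48
Discriminant = (20)^2 - 4*48 = 208.0
Eigenvalues: lambda_1 = 2.7889, lambda_2 = 17.2111
The function is not concave.

0


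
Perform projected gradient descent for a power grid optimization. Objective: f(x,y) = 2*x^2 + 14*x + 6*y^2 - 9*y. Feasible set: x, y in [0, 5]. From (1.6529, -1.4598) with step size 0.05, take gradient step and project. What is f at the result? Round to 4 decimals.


Step 1: Compute gradient at (1.6529, -1.4598).
grad_x = 2*2*1.6529 + 14 = 20.6116
grad_y = 2*6*-1.4598 - 9 = -26.5176
Step 2: Gradient step.
x_raw = 1.6529 - 0.05*20.6116 = 0.6223
y_raw = -1.4598 - 0.05*-26.5176 = -0.1339
Step 3: Project onto [0, 5].
x_proj = clip(0.6223) = 0.6223
y_proj = clip(-0.1339) = 0.0
Step 4: Evaluate f.
f(0.6223, 0.0) = 9.487


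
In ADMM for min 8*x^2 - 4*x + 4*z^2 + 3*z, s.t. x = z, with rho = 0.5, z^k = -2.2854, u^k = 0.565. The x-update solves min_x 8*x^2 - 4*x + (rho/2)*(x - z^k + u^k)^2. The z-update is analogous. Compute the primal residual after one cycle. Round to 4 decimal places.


ADMM iteration with rho = 0.5, z^k = -2.2854, u^k = 0.565
Step 1: x-update.
Minimize 8*x^2 - 4*x + (0.5/2)*(x + 2.2854 + 0.565)^2
FOC: (2*8 + 0.5)*x = 4 + 0.5*(-2.2854 - 0.565)
x^{k+1} = 0.156
Step 2: z-update.
Minimize 4*z^2 + 3*z + (0.5/2)*(0.156 - z + 0.565)^2
FOC: (2*4 + 0.5)*z = -3 + 0.5*(0.156 + 0.565)
z^{k+1} = -0.3105
Step 3: u-update.
u^{k+1} = 0.565 + 0.156 + 0.3105 = 1.0316
Step 4: Primal residual = |0.156 + 0.3105| = 0.4666


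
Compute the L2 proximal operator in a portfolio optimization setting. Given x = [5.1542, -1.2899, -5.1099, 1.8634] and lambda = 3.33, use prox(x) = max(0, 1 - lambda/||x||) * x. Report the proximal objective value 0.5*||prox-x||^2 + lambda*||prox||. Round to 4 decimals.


Step 1: Compute ||x||.
||x|| = 7.6035
Step 2: Compute scaling factor.
scale = max(0, 1 - 3.33/7.6035) = 0.562
Step 3: prox(x) = [2.8969, -0.725, -2.872, 1.0473]
||prox(x)|| = 4.2735
Step 4: Proximal objective.
0.5*||prox-x||^2 = 5.5445
lambda*||prox|| = 14.2308
Total = 19.7751


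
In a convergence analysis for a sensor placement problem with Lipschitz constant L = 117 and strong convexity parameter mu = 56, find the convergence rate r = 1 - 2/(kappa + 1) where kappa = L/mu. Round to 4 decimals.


Step 1: Compute the condition number.
kappa = L/mu = 117/56 = 2.0893
Step 2: Compute the convergence rate.
r = 1 - 2/(kappa + 1) = 1 - 2*mu/(L + mu) = (L - mu)/(L + mu) = 61/173 = 0.3526


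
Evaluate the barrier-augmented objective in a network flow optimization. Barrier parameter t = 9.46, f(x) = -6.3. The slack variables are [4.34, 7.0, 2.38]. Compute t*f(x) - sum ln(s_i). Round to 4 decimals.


Step 1: Compute log-barrier.
ln values: [1.4679, 1.9459, 0.8671]
phi = -(1.4679 + 1.9459 + 0.8671) = -4.2809
Step 2: Compute augmented objective.
t*f(x) = 9.46*-6.3 = -59.598
Total = -59.598 - 4.2809 = -63.8789


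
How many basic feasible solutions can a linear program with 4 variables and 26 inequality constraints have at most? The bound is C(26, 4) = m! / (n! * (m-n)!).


Each vertex corresponds to some choice of n active constraints out of m, so the number of vertices is at most C(m, n) = m! / (n!(m-n)!).
m = 26, n = 4
Numerator: 26 * 25 * 24 * 23
Denominator: 4! = 24
C(26, 4) = 14950


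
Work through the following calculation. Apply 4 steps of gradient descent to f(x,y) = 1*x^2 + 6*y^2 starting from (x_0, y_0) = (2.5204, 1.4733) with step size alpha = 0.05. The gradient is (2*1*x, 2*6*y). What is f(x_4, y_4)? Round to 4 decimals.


Gradient descent on f(x,y) = 1*x^2 + 6*y^2.
Starting point: (2.5204, 1.4733), alpha = 0.05
Step 1: grad_x = 2*1*2.5204 = 5.0408, grad_y = 2*6*1.4733 = 17.6796
  x_1 = 2.5204 - 0.05*5.0408 = 2.2684
  y_1 = 1.4733 - 0.05*17.6796 = 0.5893
Step 2: grad_x = 2*1*2.2684 = 4.5367, grad_y = 2*6*0.5893 = 7.0718
  x_2 = 2.2684 - 0.05*4.5367 = 2.0415
  y_2 = 0.5893 - 0.05*7.0718 = 0.2357
Step 3: grad_x = 2*1*2.0415 = 4.083, grad_y = 2*6*0.2357 = 2.8287
  x_3 = 2.0415 - 0.05*4.083 = 1.8374
  y_3 = 0.2357 - 0.05*2.8287 = 0.0943
Step 4: grad_x = 2*1*1.8374 = 3.6747, grad_y = 2*6*0.0943 = 1.1315
  x_4 = 1.8374 - 0.05*3.6747 = 1.6536
  y_4 = 0.0943 - 0.05*1.1315 = 0.0377
f(1.6536, 0.0377) = 1*1.6536^2 + 6*0.0377^2 = 2.743


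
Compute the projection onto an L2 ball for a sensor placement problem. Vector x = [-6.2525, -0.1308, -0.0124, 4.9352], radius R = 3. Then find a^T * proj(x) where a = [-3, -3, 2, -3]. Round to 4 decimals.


Step 1: Compute ||x|| (intermediates to 6 decimals).
||x|| = sqrt((-6.2525)^2 + (-0.1308)^2 + (-0.0124)^2 + 4.9352^2) = 7.966632
Step 2: Project.
Since ||x|| > R, scale = R/||x|| = 3/7.966632 = 0.376571, proj(x) = scale * x
proj(x) = [-2.35451, -0.049255, -0.004669, 1.858453]
Step 3: Dot product.
a^T * proj(x) = -3*(-2.35451) - 3*(-0.049255) + 2*(-0.004669) - 3*1.858453 = 1.6266


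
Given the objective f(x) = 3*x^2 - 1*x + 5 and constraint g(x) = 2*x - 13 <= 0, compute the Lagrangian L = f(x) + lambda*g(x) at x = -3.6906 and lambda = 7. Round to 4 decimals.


Step 1: Evaluate f(x).
f(-3.6906) = 3*(-3.6906)^2 - 1*(-3.6906) + 5 = 49.5522
Step 2: Evaluate g(x).
g(-3.6906) = 2*-3.6906 - 13 = -20.3812
Step 3: Compute Lagrangian.
L = 49.5522 + 7*-20.3812 = -93.1162


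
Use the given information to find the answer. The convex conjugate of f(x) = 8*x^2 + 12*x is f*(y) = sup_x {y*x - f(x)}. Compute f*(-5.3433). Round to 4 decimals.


f*(y) = sup_x {y*x - a*x^2 - b*x} = sup_x {(y-b)*x - a*x^2}
FOC: (y - b) - 2a*x = 0 => x* = (y - b)/(2a)
x* = (-5.3433 - 12)/(2*8) = -1.084
f*(-5.3433) = (y-b)^2/(4a) = (-5.3433 - 12)^2/(4*8)
= 300.7901/32 = 9.3997


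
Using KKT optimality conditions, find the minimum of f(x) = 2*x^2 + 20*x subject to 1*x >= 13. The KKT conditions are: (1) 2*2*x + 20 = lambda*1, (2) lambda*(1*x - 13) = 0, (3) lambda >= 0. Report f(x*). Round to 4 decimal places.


Step 1: Try lambda = 0 (constraint inactive).
x_unc = -20/(2*2) = -5.0
Check: 1*-5.0 = -5.0 < 13 -- violated!
Step 2: Constraint must be active: 1*x = 13
x* = 13/1 = 13.0
lambda = (2*2*13.0 + 20)/1 = 72.0
Step 3: Compute optimal value.
f(x*) = 2*13.0^2 + 20*13.0 = 598.0


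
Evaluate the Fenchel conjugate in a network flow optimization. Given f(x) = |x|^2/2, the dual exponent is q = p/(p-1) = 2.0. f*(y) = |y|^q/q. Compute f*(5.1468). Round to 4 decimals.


The conjugate exponent q satisfies 1/p + 1/q = 1.
p = 2, so q = 2/(2 - 1) = 2.0
|y|^q = 5.1468^2.0 = 26.4896
f*(5.1468) = 26.4896 / 2.0 = 13.2448


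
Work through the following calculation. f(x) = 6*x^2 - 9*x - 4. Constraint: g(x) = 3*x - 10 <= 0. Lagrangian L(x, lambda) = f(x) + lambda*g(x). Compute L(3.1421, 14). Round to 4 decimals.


Step 1: Evaluate f(x).
f(3.1421) = 6*3.1421^2 - 9*3.1421 - 4 = 26.9579
Step 2: Evaluate g(x).
g(3.1421) = 3*3.1421 - 10 = -0.5737
Step 3: Compute Lagrangian.
L = 26.9579 + 14*-0.5737 = 18.9261


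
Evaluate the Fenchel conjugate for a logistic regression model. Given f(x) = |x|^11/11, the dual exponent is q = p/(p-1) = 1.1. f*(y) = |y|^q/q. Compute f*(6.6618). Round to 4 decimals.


The conjugate exponent q satisfies 1/p + 1/q = 1.
p = 11, so q = 11/(11 - 1) = 1.1
|y|^q = 6.6618^1.1 = 8.0529
f*(6.6618) = 8.0529 / 1.1 = 7.3208


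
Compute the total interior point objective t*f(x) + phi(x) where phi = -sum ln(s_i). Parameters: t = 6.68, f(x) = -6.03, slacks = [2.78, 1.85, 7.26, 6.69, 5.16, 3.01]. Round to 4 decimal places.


Step 1: Compute log-barrier.
ln values: [1.0225, 0.6152, 1.9824, 1.9006, 1.6409, 1.1019]
phi = -(1.0225 + 0.6152 + 1.9824 + 1.9006 + 1.6409 + 1.1019) = -8.2635
Step 2: Compute augmented objective.
t*f(x) = 6.68*-6.03 = -40.2804
Total = -40.2804 - 8.2635 = -48.5439


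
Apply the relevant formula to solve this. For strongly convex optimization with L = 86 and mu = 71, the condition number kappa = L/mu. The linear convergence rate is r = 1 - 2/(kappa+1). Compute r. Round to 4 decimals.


Step 1: Compute the condition number.
kappa = L/mu = 86/71 = 1.2113
Step 2: Compute the convergence rate.
r = 1 - 2/(kappa + 1) = 1 - 2*mu/(L + mu) = (L - mu)/(L + mu) = 15/157 = 0.0955


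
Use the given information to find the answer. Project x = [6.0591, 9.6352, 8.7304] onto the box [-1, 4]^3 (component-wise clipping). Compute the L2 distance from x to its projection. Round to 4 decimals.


Project each component onto [-1, 4].
clip(6.0591) = 4.0, clip(9.6352) = 4.0, clip(8.7304) = 4.0
Projection = [4.0, 4.0, 4.0]
Squared diffs: [4.2399, 31.7555, 22.3767]
Distance = sqrt(58.3721) = 7.6402


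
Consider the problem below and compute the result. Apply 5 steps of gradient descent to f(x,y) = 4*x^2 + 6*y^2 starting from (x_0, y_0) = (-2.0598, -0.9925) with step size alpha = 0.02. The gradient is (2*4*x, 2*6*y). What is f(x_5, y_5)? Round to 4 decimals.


Gradient descent on f(x,y) = 4*x^2 + 6*y^2.
Starting point: (-2.0598, -0.9925), alpha = 0.02
Step 1: grad_x = 2*4*-2.0598 = -16.4784, grad_y = 2*6*-0.9925 = -11.91
  x_1 = -2.0598 - 0.02*-16.4784 = -1.7302
  y_1 = -0.9925 - 0.02*-11.91 = -0.7543
Step 2: grad_x = 2*4*-1.7302 = -13.8419, grad_y = 2*6*-0.7543 = -9.0516
  x_2 = -1.7302 - 0.02*-13.8419 = -1.4534
  y_2 = -0.7543 - 0.02*-9.0516 = -0.5733
Step 3: grad_x = 2*4*-1.4534 = -11.6272, grad_y = 2*6*-0.5733 = -6.8792
  x_3 = -1.4534 - 0.02*-11.6272 = -1.2209
  y_3 = -0.5733 - 0.02*-6.8792 = -0.4357
Step 4: grad_x = 2*4*-1.2209 = -9.7668, grad_y = 2*6*-0.4357 = -5.2282
  x_4 = -1.2209 - 0.02*-9.7668 = -1.0255
  y_4 = -0.4357 - 0.02*-5.2282 = -0.3311
Step 5: grad_x = 2*4*-1.0255 = -8.2041, grad_y = 2*6*-0.3311 = -3.9734
  x_5 = -1.0255 - 0.02*-8.2041 = -0.8614
  y_5 = -0.3311 - 0.02*-3.9734 = -0.2517
f(-0.8614, -0.2517) = 4*(-0.8614)^2 + 6*(-0.2517)^2 = 3.3482


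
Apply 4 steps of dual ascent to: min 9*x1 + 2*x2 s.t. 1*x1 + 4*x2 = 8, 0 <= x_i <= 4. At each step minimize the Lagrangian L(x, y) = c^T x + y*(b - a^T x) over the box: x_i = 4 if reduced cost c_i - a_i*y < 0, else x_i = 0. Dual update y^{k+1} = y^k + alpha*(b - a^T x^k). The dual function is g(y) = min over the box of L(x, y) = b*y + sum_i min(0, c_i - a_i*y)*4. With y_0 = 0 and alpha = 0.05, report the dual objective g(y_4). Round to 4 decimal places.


Dual ascent for LP: min 9*x1 + 2*x2, 1*x1 + 4*x2 = 8, 0 <= x_i <= 4
Step 1: y^k = 0.0, reduced costs: (9.0, 2.0)
  x^k = (0.0, 0.0), subgradient = b - a^T x = 8.0
  y^{k+1} = 0.0 + 0.05*8.0 = 0.4
Step 2: y^k = 0.4, reduced costs: (8.6, 0.4)
  x^k = (0.0, 0.0), subgradient = b - a^T x = 8.0
  y^{k+1} = 0.4 + 0.05*8.0 = 0.8
Step 3: y^k = 0.8, reduced costs: (8.2, -1.2)
  x^k = (0.0, 4.0), subgradient = b - a^T x = -8.0
  y^{k+1} = 0.8 + 0.05*-8.0 = 0.4
Step 4: y^k = 0.4, reduced costs: (8.6, 0.4)
  x^k = (0.0, 0.0), subgradient = b - a^T x = 8.0
  y^{k+1} = 0.4 + 0.05*8.0 = 0.8
Dual objective at y_4 = 0.8: reduced costs (8.2, -1.2), box minimizer x = (0.0, 4.0)
g(y_4) = b*y + (c1 - a1*y)*x1 + (c2 - a2*y)*x2 = 8*0.8 + 8.2*0.0 + (-1.2)*4.0 = 6.4 + 0.0 - 4.8 = 1.6


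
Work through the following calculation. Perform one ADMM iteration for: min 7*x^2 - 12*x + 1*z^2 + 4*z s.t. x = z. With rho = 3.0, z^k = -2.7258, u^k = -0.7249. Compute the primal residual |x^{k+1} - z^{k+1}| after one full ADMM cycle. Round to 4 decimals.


ADMM iteration with rho = 3.0, z^k = -2.7258, u^k = -0.7249
Step 1: x-update.
Minimize 7*x^2 - 12*x + (3.0/2)*(x + 2.7258 - 0.7249)^2
FOC: (2*7 + 3.0)*x = 12 + 3.0*(-2.7258 + 0.7249)
x^{k+1} = 0.3528
Step 2: z-update.
Minimize 1*z^2 + 4*z + (3.0/2)*(0.3528 - z - 0.7249)^2
FOC: (2*1 + 3.0)*z = -4 + 3.0*(0.3528 - 0.7249)
z^{k+1} = -1.0233
Step 3: u-update.
u^{k+1} = -0.7249 + 0.3528 + 1.0233 = 0.6512
Step 4: Primal residual = |0.3528 + 1.0233| = 1.3761


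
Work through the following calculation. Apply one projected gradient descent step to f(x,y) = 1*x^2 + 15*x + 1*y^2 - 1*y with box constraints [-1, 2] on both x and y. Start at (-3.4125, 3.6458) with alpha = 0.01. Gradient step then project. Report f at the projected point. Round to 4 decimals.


Step 1: Compute gradient at (-3.4125, 3.6458).
grad_x = 2*1*-3.4125 + 15 = 8.175
grad_y = 2*1*3.6458 - 1 = 6.2916
Step 2: Gradient step.
x_raw = -3.4125 - 0.01*8.175 = -3.4943
y_raw = 3.6458 - 0.01*6.2916 = 3.5829
Step 3: Project onto [-1, 2].
x_proj = clip(-3.4943) = -1.0
y_proj = clip(3.5829) = 2.0
Step 4: Evaluate f.
f(-1.0, 2.0) = -12.0


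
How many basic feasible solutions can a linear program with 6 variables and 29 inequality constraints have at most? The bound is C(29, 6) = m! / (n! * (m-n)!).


Each vertex corresponds to some choice of n active constraints out of m, so the number of vertices is at most C(m, n) = m! / (n!(m-n)!).
m = 29, n = 6
Numerator: 29 * 28 * 27 * 26 * 25 * 24
Denominator: 6! = 720
C(29, 6) = 475020


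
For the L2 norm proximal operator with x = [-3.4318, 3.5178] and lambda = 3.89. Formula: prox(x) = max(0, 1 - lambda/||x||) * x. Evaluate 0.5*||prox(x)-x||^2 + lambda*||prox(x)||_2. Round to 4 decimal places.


Step 1: Compute ||x||.
||x|| = 4.9145
Step 2: Compute scaling factor.
scale = max(0, 1 - 3.89/4.9145) = 0.2085
Step 3: prox(x) = [-0.7154, 0.7333]
||prox(x)|| = 1.0245
Step 4: Proximal objective.
0.5*||prox-x||^2 = 7.5661
lambda*||prox|| = 3.9853
Total = 11.5513


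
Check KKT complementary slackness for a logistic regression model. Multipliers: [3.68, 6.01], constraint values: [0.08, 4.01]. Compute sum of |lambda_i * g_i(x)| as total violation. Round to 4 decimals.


KKT complementary slackness check:
lambda_1 * g_1 = 3.68 * 0.08 = 0.2944
lambda_2 * g_2 = 6.01 * 4.01 = 24.1001
Total violation = 0.2944 + 24.1001 = 24.3945


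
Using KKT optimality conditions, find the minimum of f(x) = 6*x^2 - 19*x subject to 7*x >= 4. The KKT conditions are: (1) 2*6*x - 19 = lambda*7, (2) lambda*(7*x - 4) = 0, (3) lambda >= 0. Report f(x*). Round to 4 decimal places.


Step 1: Try lambda = 0 (constraint inactive).
Stationarity: 2*6*x - 19 = 0
x* = 19/(2*6) = 19/12 = 1.5833 (rounded; the exact value 19/12 is used below)
Check constraint: 7*1.5833 = 11.0831 >= 4 -- satisfied.
Step 2: Compute optimal value.
f(x*) = 6*(19/12)^2 - 19*(19/12) = -15.0417


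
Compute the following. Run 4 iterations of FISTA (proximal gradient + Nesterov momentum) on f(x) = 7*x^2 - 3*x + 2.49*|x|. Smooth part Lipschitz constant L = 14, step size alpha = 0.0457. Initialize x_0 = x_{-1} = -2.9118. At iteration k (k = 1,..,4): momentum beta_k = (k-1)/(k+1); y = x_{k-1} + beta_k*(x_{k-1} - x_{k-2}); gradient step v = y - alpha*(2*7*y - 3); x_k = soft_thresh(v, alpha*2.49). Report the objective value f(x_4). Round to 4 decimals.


FISTA on f(x) = 7*x^2 - 3*x + 2.49*|x|
L = 14, alpha = 0.0457
Iteration 1: beta = 0.0, y = -2.9118 + 0.0*(-2.9118 + 2.9118) = -2.9118
  grad(y) = -43.7652, v = y - alpha*grad = -0.9117
  prox(v) = soft_thresh(-0.9117, 0.1138) = -0.7979
Iteration 2: beta = 0.3333, y = -0.7979 + 0.3333*(-0.7979 + 2.9118) = -0.0933
  grad(y) = -4.3064, v = y - alpha*grad = 0.1035
  prox(v) = soft_thresh(0.1035, 0.1138) = 0.0
Iteration 3: beta = 0.5, y = 0.0 + 0.5*(0.0 + 0.7979) = 0.399
  grad(y) = 2.5856, v = y - alpha*grad = 0.2808
  prox(v) = soft_thresh(0.2808, 0.1138) = 0.167
Iteration 4: beta = 0.6, y = 0.167 + 0.6*(0.167 - 0.0) = 0.2672
  grad(y) = 0.7411, v = y - alpha*grad = 0.2334
  prox(v) = soft_thresh(0.2334, 0.1138) = 0.1196
f(x_4) = 7*0.1196^2 - 3*0.1196 + 2.49*|0.1196| = 0.0391


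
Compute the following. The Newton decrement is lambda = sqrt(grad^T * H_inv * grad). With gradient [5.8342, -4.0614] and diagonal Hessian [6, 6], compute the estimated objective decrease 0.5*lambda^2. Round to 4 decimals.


Step 1: H is diagonal, so H^(-1) * g = [0.9724, -0.6769].
Step 2: g^T H^(-1) g = sum_i g_i^2 / H_ii
  = (5.8342)^2/6 + (-4.0614)^2/6
  = 5.673 + 2.7492 = 8.4221
Step 3: Objective decrease = 0.5 * g^T H^(-1) g = 4.2111


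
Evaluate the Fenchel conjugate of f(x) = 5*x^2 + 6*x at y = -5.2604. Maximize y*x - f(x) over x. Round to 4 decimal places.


f*(y) = sup_x {y*x - a*x^2 - b*x} = sup_x {(y-b)*x - a*x^2}
FOC: (y - b) - 2a*x = 0 => x* = (y - b)/(2a)
x* = (-5.2604 - 6)/(2*5) = -1.126
f*(-5.2604) = (y-b)^2/(4a) = (-5.2604 - 6)^2/(4*5)
= 126.7966/20 = 6.3398


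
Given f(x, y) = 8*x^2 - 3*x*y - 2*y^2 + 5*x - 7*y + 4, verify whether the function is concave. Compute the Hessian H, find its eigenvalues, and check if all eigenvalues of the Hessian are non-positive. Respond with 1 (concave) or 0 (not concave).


The Hessian of f(x,y) = 8*x^2 - 3*x*y - 2*y^2 + 5*x - 7*y + 4 is:
H = [[16, -3], [-3, -4]]
Trace = 16 - 4 = 12
Determinant = 16*-4 - (-3)^2 = -73
Discriminant = (12)^2 - 4*-73 = 436.0
Eigenvalues: lambda_1 = -4.4403, lambda_2 = 16.4403
The function is not concave.

0


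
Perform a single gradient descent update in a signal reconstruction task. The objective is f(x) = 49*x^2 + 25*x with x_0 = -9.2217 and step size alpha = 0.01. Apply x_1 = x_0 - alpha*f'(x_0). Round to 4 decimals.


We compute the gradient at x_0 and apply the update.
f'(x) = 98*x + 25
f'(-9.2217) = 98*-9.2217 + 25 = -878.7266
x_1 = -9.2217 - 0.01*-878.7266 = -0.4344


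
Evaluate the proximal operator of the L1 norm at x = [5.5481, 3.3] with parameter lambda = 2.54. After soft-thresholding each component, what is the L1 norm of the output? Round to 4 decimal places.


Soft-thresholding with lambda = 2.54:
prox(5.5481) = sign(5.5481)*max(|5.5481| - 2.54, 0) = 3.0081
prox(3.3) = sign(3.3)*max(|3.3| - 2.54, 0) = 0.76
prox(x) = [3.0081, 0.76]
||prox(x)||_1 = 3.0081 + 0.76 = 3.7681


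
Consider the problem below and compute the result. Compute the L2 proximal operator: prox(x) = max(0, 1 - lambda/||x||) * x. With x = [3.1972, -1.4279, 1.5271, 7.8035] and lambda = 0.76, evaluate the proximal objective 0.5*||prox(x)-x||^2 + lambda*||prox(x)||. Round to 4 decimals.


Step 1: Compute ||x||.
||x|| = 8.6884
Step 2: Compute scaling factor.
scale = max(0, 1 - 0.76/8.6884) = 0.9125
Step 3: prox(x) = [2.9175, -1.303, 1.3935, 7.1209]
||prox(x)|| = 7.9284
Step 4: Proximal objective.
0.5*||prox-x||^2 = 0.2888
lambda*||prox|| = 6.0256
Total = 6.3144


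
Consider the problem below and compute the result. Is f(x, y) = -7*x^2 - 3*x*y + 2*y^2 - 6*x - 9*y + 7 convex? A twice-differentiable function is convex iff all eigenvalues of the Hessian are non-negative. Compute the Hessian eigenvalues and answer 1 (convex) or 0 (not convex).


The Hessian of f(x,y) = -7*x^2 - 3*x*y + 2*y^2 - 6*x - 9*y + 7 is:
H = [[-14, -3], [-3, 4]]
Trace = -14 + 4 = -10
Determinant = -14*4 - (-3)^2 = -65
Discriminant = (-10)^2 - 4*-65 = 360.0
Eigenvalues: lambda_1 = -14.4868, lambda_2 = 4.4868
The function is not convex.

0


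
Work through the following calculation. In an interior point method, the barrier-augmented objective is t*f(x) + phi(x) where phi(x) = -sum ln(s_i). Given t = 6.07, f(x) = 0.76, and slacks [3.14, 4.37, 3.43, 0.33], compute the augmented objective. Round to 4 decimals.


Step 1: Compute log-barrier.
ln values: [1.1442, 1.4748, 1.2326, -1.1087]
phi = -(1.1442 + 1.4748 + 1.2326 - 1.1087) = -2.7429
Step 2: Compute augmented objective.
t*f(x) = 6.07*0.76 = 4.6132
Total = 4.6132 - 2.7429 = 1.8703


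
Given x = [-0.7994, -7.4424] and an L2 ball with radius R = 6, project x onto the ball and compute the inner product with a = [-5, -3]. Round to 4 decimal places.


Step 1: Compute ||x|| (intermediates to 6 decimals).
||x|| = sqrt((-0.7994)^2 + (-7.4424)^2) = 7.485209
Step 2: Project.
Since ||x|| > R, scale = R/||x|| = 6/7.485209 = 0.801581, proj(x) = scale * x
proj(x) = [-0.640784, -5.965686]
Step 3: Dot product.
a^T * proj(x) = -5*(-0.640784) - 3*(-5.965686) = 21.101


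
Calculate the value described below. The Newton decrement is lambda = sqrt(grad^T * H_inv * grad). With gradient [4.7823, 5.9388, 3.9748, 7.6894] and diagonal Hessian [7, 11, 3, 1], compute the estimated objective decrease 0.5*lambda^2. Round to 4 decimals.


Step 1: H is diagonal, so H^(-1) * g = [0.6832, 0.5399, 1.3249, 7.6894].
Step 2: g^T H^(-1) g = sum_i g_i^2 / H_ii
  = (4.7823)^2/7 + (5.9388)^2/11 + (3.9748)^2/3 + (7.6894)^2/1
  = 3.2672 + 3.2063 + 5.2663 + 59.1269 = 70.8667
Step 3: Objective decrease = 0.5 * g^T H^(-1) g = 35.4334


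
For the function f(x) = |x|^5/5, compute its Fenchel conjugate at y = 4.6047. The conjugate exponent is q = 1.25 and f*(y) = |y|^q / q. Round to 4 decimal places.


The conjugate exponent q satisfies 1/p + 1/q = 1.
p = 5, so q = 5/(5 - 1) = 1.25
|y|^q = 4.6047^1.25 = 6.7453
f*(4.6047) = 6.7453 / 1.25 = 5.3962


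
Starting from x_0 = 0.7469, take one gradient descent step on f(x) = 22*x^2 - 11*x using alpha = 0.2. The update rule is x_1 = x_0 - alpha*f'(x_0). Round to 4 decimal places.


We compute the gradient at x_0 and apply the update.
f'(x) = 44*x - 11
f'(0.7469) = 44*0.7469 - 11 = 21.8636
x_1 = 0.7469 - 0.2*21.8636 = -3.6258


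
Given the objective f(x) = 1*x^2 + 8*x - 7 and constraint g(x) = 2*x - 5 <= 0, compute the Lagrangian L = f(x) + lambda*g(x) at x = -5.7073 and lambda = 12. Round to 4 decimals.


Step 1: Evaluate f(x).
f(-5.7073) = 1*(-5.7073)^2 + 8*(-5.7073) - 7 = -20.0851
Step 2: Evaluate g(x).
g(-5.7073) = 2*-5.7073 - 5 = -16.4146
Step 3: Compute Lagrangian.
L = -20.0851 + 12*-16.4146 = -217.0603


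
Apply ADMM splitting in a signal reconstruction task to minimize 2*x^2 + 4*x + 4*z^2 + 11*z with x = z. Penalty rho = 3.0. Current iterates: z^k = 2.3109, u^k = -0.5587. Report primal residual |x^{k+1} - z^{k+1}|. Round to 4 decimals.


ADMM iteration with rho = 3.0, z^k = 2.3109, u^k = -0.5587
Step 1: x-update.
Minimize 2*x^2 + 4*x + (3.0/2)*(x - 2.3109 - 0.5587)^2
FOC: (2*2 + 3.0)*x = -4 + 3.0*(2.3109 + 0.5587)
x^{k+1} = 0.6584
Step 2: z-update.
Minimize 4*z^2 + 11*z + (3.0/2)*(0.6584 - z - 0.5587)^2
FOC: (2*4 + 3.0)*z = -11 + 3.0*(0.6584 - 0.5587)
z^{k+1} = -0.9728
Step 3: u-update.
u^{k+1} = -0.5587 + 0.6584 + 0.9728 = 1.0725
Step 4: Primal residual = |0.6584 + 0.9728| = 1.6312


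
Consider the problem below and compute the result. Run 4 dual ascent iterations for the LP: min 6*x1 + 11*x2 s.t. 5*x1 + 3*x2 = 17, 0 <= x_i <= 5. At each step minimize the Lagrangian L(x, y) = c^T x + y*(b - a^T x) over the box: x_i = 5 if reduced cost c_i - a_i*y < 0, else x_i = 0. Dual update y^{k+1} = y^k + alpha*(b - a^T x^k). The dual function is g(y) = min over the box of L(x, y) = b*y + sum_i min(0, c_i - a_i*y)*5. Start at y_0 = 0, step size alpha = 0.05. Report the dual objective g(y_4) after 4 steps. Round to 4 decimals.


Dual ascent for LP: min 6*x1 + 11*x2, 5*x1 + 3*x2 = 17, 0 <= x_i <= 5
Step 1: y^k = 0.0, reduced costs: (6.0, 11.0)
  x^k = (0.0, 0.0), subgradient = b - a^T x = 17.0
  y^{k+1} = 0.0 + 0.05*17.0 = 0.85
Step 2: y^k = 0.85, reduced costs: (1.75, 8.45)
  x^k = (0.0, 0.0), subgradient = b - a^T x = 17.0
  y^{k+1} = 0.85 + 0.05*17.0 = 1.7
Step 3: y^k = 1.7, reduced costs: (-2.5, 5.9)
  x^k = (5.0, 0.0), subgradient = b - a^T x = -8.0
  y^{k+1} = 1.7 + 0.05*-8.0 = 1.3
Step 4: y^k = 1.3, reduced costs: (-0.5, 7.1)
  x^k = (5.0, 0.0), subgradient = b - a^T x = -8.0
  y^{k+1} = 1.3 + 0.05*-8.0 = 0.9
Dual objective at y_4 = 0.9: reduced costs (1.5, 8.3), box minimizer x = (0.0, 0.0)
g(y_4) = b*y + (c1 - a1*y)*x1 + (c2 - a2*y)*x2 = 17*0.9 + 1.5*0.0 + 8.3*0.0 = 15.3 + 0.0 + 0.0 = 15.3


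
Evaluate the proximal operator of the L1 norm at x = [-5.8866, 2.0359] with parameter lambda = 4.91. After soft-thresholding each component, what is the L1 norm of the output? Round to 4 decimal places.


Soft-thresholding with lambda = 4.91:
prox(-5.8866) = sign(-5.8866)*max(|-5.8866| - 4.91, 0) = -0.9766
prox(2.0359) = sign(2.0359)*max(|2.0359| - 4.91, 0) = 0.0
prox(x) = [-0.9766, 0.0]
||prox(x)||_1 = 0.9766 + 0.0 = 0.9766


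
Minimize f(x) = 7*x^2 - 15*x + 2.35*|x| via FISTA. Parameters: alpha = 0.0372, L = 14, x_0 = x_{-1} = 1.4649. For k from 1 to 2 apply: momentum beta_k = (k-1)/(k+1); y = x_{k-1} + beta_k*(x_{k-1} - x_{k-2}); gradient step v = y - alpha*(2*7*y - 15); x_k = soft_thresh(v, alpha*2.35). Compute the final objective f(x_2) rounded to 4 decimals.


FISTA on f(x) = 7*x^2 - 15*x + 2.35*|x|
L = 14, alpha = 0.0372
Iteration 1: beta = 0.0, y = 1.4649 + 0.0*(1.4649 - 1.4649) = 1.4649
  grad(y) = 5.5086, v = y - alpha*grad = 1.26
  prox(v) = soft_thresh(1.26, 0.0874) = 1.1726
Iteration 2: beta = 0.3333, y = 1.1726 + 0.3333*(1.1726 - 1.4649) = 1.0751
  grad(y) = 0.0516, v = y - alpha*grad = 1.0732
  prox(v) = soft_thresh(1.0732, 0.0874) = 0.9858
f(x_2) = 7*0.9858^2 - 15*0.9858 + 2.35*|0.9858| = -5.6678


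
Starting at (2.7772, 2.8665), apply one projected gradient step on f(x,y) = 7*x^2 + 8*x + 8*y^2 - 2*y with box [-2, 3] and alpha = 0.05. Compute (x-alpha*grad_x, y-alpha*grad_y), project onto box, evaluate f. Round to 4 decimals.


Step 1: Compute gradient at (2.7772, 2.8665).
grad_x = 2*7*2.7772 + 8 = 46.8808
grad_y = 2*8*2.8665 - 2 = 43.864
Step 2: Gradient step.
x_raw = 2.7772 - 0.05*46.8808 = 0.4332
y_raw = 2.8665 - 0.05*43.864 = 0.6733
Step 3: Project onto [-2, 3].
x_proj = clip(0.4332) = 0.4332
y_proj = clip(0.6733) = 0.6733
Step 4: Evaluate f.
f(0.4332, 0.6733) = 7.0587


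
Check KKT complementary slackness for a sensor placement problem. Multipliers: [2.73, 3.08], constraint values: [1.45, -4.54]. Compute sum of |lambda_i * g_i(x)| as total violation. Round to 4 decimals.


KKT complementary slackness check:
lambda_1 * g_1 = 2.73 * 1.45 = 3.9585
lambda_2 * g_2 = 3.08 * -4.54 = -13.9832
Total violation = 3.9585 + 13.9832 = 17.9417


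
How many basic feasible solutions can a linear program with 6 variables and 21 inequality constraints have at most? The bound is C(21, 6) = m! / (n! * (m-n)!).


Each vertex corresponds to some choice of n active constraints out of m, so the number of vertices is at most C(m, n) = m! / (n!(m-n)!).
m = 21, n = 6
Numerator: 21 * 20 * 19 * 18 * 17 * 16
Denominator: 6! = 720
C(21, 6) = 54264


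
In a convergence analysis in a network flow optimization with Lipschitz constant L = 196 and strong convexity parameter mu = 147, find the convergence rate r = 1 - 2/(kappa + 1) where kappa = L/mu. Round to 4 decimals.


Step 1: Compute the condition number.
kappa = L/mu = 196/147 = 1.3333
Step 2: Compute the convergence rate.
r = 1 - 2/(kappa + 1) = 1 - 2*mu/(L + mu) = (L - mu)/(L + mu) = 49/343 = 0.1429


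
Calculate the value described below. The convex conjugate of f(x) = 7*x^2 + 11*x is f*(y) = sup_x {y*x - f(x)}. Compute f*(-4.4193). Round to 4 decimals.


f*(y) = sup_x {y*x - a*x^2 - b*x} = sup_x {(y-b)*x - a*x^2}
FOC: (y - b) - 2a*x = 0 => x* = (y - b)/(2a)
x* = (-4.4193 - 11)/(2*7) = -1.1014
f*(-4.4193) = (y-b)^2/(4a) = (-4.4193 - 11)^2/(4*7)
= 237.7548/28 = 8.4912


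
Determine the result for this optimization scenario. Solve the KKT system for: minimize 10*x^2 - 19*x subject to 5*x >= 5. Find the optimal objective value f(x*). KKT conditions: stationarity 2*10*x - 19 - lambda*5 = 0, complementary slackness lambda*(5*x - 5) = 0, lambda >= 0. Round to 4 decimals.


Step 1: Try lambda = 0 (constraint inactive).
x_unc = 19/(2*10) = 0.95
Check: 5*0.95 = 4.75 < 5 -- violated!
Step 2: Constraint must be active: 5*x = 5
x* = 5/5 = 1.0
lambda = (2*10*1.0 - 19)/5 = 0.2
Step 3: Compute optimal value.
f(x*) = 10*1.0^2 - 19*1.0 = -9.0


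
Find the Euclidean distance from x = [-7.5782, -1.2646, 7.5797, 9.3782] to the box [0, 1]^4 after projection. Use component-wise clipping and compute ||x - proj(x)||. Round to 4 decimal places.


Project each component onto [0, 1].
clip(-7.5782) = 0.0, clip(-1.2646) = 0.0, clip(7.5797) = 1.0, clip(9.3782) = 1.0
Projection = [0.0, 0.0, 1.0, 1.0]
Squared diffs: [57.4291, 1.5992, 43.2925, 70.1942]
Distance = sqrt(172.515) = 13.1345


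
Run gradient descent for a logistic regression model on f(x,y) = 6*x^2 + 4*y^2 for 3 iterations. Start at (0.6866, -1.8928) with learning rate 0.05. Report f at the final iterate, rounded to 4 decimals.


Gradient descent on f(x,y) = 6*x^2 + 4*y^2.
Starting point: (0.6866, -1.8928), alpha = 0.05
Step 1: grad_x = 2*6*0.6866 = 8.2392, grad_y = 2*4*-1.8928 = -15.1424
  x_1 = 0.6866 - 0.05*8.2392 = 0.2746
  y_1 = -1.8928 - 0.05*-15.1424 = -1.1357
Step 2: grad_x = 2*6*0.2746 = 3.2957, grad_y = 2*4*-1.1357 = -9.0854
  x_2 = 0.2746 - 0.05*3.2957 = 0.1099
  y_2 = -1.1357 - 0.05*-9.0854 = -0.6814
Step 3: grad_x = 2*6*0.1099 = 1.3183, grad_y = 2*4*-0.6814 = -5.4513
  x_3 = 0.1099 - 0.05*1.3183 = 0.0439
  y_3 = -0.6814 - 0.05*-5.4513 = -0.4088
f(0.0439, -0.4088) = 6*0.0439^2 + 4*(-0.4088)^2 = 0.6802


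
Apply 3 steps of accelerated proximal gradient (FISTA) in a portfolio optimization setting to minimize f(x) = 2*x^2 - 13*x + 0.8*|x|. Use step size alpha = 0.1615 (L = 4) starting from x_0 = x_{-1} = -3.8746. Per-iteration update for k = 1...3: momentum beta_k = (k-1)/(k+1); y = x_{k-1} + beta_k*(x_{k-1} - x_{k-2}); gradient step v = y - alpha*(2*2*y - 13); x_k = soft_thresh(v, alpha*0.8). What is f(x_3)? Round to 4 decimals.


FISTA on f(x) = 2*x^2 - 13*x + 0.8*|x|
L = 4, alpha = 0.1615
Iteration 1: beta = 0.0, y = -3.8746 + 0.0*(-3.8746 + 3.8746) = -3.8746
  grad(y) = -28.4984, v = y - alpha*grad = 0.7279
  prox(v) = soft_thresh(0.7279, 0.1292) = 0.5987
Iteration 2: beta = 0.3333, y = 0.5987 + 0.3333*(0.5987 + 3.8746) = 2.0898
  grad(y) = -4.6408, v = y - alpha*grad = 2.8393
  prox(v) = soft_thresh(2.8393, 0.1292) = 2.7101
Iteration 3: beta = 0.5, y = 2.7101 + 0.5*(2.7101 - 0.5987) = 3.7658
  grad(y) = 2.0631, v = y - alpha*grad = 3.4326
  prox(v) = soft_thresh(3.4326, 0.1292) = 3.3034
f(x_3) = 2*3.3034^2 - 13*3.3034 + 0.8*|3.3034| = -18.4766


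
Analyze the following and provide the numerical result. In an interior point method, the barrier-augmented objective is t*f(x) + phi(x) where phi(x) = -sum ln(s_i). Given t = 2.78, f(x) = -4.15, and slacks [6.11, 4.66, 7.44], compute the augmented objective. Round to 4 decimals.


Step 1: Compute log-barrier.
ln values: [1.8099, 1.539, 2.0069]
phi = -(1.8099 + 1.539 + 2.0069) = -5.3558
Step 2: Compute augmented objective.
t*f(x) = 2.78*-4.15 = -11.537
Total = -11.537 - 5.3558 = -16.8928


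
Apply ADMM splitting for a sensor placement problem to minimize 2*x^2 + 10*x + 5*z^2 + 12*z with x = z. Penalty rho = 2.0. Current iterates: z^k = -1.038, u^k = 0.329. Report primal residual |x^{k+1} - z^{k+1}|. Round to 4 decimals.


ADMM iteration with rho = 2.0, z^k = -1.038, u^k = 0.329
Step 1: x-update.
Minimize 2*x^2 + 10*x + (2.0/2)*(x + 1.038 + 0.329)^2
FOC: (2*2 + 2.0)*x = -10 + 2.0*(-1.038 - 0.329)
x^{k+1} = -2.1223
Step 2: z-update.
Minimize 5*z^2 + 12*z + (2.0/2)*(-2.1223 - z + 0.329)^2
FOC: (2*5 + 2.0)*z = -12 + 2.0*(-2.1223 + 0.329)
z^{k+1} = -1.2989
Step 3: u-update.
u^{k+1} = 0.329 - 2.1223 + 1.2989 = -0.4944
Step 4: Primal residual = |-2.1223 + 1.2989| = 0.8234


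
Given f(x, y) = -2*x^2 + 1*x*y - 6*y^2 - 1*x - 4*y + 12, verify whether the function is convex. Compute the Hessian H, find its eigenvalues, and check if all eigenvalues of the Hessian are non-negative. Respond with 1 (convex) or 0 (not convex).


The Hessian of f(x,y) = -2*x^2 + 1*x*y - 6*y^2 - 1*x - 4*y + 12 is:
H = [[-4, 1], [1, -12]]
Trace = -4 - 12 = -16
Determinant = -4*-12 - (1)^2 = 47
Discriminant = (-16)^2 - 4*47 = 68.0
Eigenvalues: lambda_1 = -12.1231, lambda_2 = -3.8769
The function is not convex.

0


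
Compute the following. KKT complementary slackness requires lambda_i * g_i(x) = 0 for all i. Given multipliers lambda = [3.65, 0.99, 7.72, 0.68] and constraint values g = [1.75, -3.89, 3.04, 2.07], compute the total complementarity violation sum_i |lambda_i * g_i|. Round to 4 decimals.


KKT complementary slackness check:
lambda_1 * g_1 = 3.65 * 1.75 = 6.3875
lambda_2 * g_2 = 0.99 * -3.89 = -3.8511
lambda_3 * g_3 = 7.72 * 3.04 = 23.4688
lambda_4 * g_4 = 0.68 * 2.07 = 1.4076
Total violation = 6.3875 + 3.8511 + 23.4688 + 1.4076 = 35.115


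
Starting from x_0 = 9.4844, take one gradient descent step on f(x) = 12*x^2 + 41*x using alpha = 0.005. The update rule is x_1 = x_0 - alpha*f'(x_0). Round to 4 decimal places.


We compute the gradient at x_0 and apply the update.
f'(x) = 24*x + 41
f'(9.4844) = 24*9.4844 + 41 = 268.6256
x_1 = 9.4844 - 0.005*268.6256 = 8.1413


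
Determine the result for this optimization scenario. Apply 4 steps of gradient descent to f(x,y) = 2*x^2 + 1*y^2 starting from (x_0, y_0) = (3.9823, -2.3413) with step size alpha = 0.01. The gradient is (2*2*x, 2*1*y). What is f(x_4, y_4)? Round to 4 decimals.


Gradient descent on f(x,y) = 2*x^2 + 1*y^2.
Starting point: (3.9823, -2.3413), alpha = 0.01
Step 1: grad_x = 2*2*3.9823 = 15.9292, grad_y = 2*1*-2.3413 = -4.6826
  x_1 = 3.9823 - 0.01*15.9292 = 3.823
  y_1 = -2.3413 - 0.01*-4.6826 = -2.2945
Step 2: grad_x = 2*2*3.823 = 15.292, grad_y = 2*1*-2.2945 = -4.5889
  x_2 = 3.823 - 0.01*15.292 = 3.6701
  y_2 = -2.2945 - 0.01*-4.5889 = -2.2486
Step 3: grad_x = 2*2*3.6701 = 14.6804, grad_y = 2*1*-2.2486 = -4.4972
  x_3 = 3.6701 - 0.01*14.6804 = 3.5233
  y_3 = -2.2486 - 0.01*-4.4972 = -2.2036
Step 4: grad_x = 2*2*3.5233 = 14.0931, grad_y = 2*1*-2.2036 = -4.4072
  x_4 = 3.5233 - 0.01*14.0931 = 3.3824
  y_4 = -2.2036 - 0.01*-4.4072 = -2.1595
f(3.3824, -2.1595) = 2*3.3824^2 + 1*(-2.1595)^2 = 27.5442


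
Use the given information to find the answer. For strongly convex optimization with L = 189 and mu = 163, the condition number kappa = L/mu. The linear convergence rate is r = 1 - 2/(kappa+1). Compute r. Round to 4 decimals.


Step 1: Compute the condition number.
kappa = L/mu = 189/163 = 1.1595
Step 2: Compute the convergence rate.
r = 1 - 2/(kappa + 1) = 1 - 2*mu/(L + mu) = (L - mu)/(L + mu) = 26/352 = 0.0739


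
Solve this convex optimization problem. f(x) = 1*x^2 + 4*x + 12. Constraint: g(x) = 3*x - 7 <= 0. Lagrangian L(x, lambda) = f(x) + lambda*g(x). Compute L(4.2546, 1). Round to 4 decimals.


Step 1: Evaluate f(x).
f(4.2546) = 1*4.2546^2 + 4*4.2546 + 12 = 47.12
Step 2: Evaluate g(x).
g(4.2546) = 3*4.2546 - 7 = 5.7638
Step 3: Compute Lagrangian.
L = 47.12 + 1*5.7638 = 52.8838


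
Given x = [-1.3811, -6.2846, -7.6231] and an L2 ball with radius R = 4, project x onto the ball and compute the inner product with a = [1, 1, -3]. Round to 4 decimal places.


Step 1: Compute ||x|| (intermediates to 6 decimals).
||x|| = sqrt((-1.3811)^2 + (-6.2846)^2 + (-7.6231)^2) = 9.975735
Step 2: Project.
Since ||x|| > R, scale = R/||x|| = 4/9.975735 = 0.400973, proj(x) = scale * x
proj(x) = [-0.553784, -2.519955, -3.056657]
Step 3: Dot product.
a^T * proj(x) = 1*(-0.553784) + 1*(-2.519955) - 3*(-3.056657) = 6.0962


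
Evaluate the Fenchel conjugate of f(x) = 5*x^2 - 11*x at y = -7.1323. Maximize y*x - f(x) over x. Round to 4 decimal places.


f*(y) = sup_x {y*x - a*x^2 - b*x} = sup_x {(y-b)*x - a*x^2}
FOC: (y - b) - 2a*x = 0 => x* = (y - b)/(2a)
x* = (-7.1323 + 11)/(2*5) = 0.3868
f*(-7.1323) = (y-b)^2/(4a) = (-7.1323 + 11)^2/(4*5)
= 14.9591/20 = 0.748


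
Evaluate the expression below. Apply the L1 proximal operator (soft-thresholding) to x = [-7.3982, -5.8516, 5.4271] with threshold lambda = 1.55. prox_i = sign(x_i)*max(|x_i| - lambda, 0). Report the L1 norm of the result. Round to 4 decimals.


Soft-thresholding with lambda = 1.55:
prox(-7.3982) = sign(-7.3982)*max(|-7.3982| - 1.55, 0) = -5.8482
prox(-5.8516) = sign(-5.8516)*max(|-5.8516| - 1.55, 0) = -4.3016
prox(5.4271) = sign(5.4271)*max(|5.4271| - 1.55, 0) = 3.8771
prox(x) = [-5.8482, -4.3016, 3.8771]
||prox(x)||_1 = 5.8482 + 4.3016 + 3.8771 = 14.0269


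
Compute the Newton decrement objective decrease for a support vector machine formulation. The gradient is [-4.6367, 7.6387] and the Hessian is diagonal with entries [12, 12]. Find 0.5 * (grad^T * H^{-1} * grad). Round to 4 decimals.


Step 1: H is diagonal, so H^(-1) * g = [-0.3864, 0.6366].
Step 2: g^T H^(-1) g = sum_i g_i^2 / H_ii
  = (-4.6367)^2/12 + (7.6387)^2/12
  = 1.7916 + 4.8625 = 6.6541
Step 3: Objective decrease = 0.5 * g^T H^(-1) g = 3.327
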